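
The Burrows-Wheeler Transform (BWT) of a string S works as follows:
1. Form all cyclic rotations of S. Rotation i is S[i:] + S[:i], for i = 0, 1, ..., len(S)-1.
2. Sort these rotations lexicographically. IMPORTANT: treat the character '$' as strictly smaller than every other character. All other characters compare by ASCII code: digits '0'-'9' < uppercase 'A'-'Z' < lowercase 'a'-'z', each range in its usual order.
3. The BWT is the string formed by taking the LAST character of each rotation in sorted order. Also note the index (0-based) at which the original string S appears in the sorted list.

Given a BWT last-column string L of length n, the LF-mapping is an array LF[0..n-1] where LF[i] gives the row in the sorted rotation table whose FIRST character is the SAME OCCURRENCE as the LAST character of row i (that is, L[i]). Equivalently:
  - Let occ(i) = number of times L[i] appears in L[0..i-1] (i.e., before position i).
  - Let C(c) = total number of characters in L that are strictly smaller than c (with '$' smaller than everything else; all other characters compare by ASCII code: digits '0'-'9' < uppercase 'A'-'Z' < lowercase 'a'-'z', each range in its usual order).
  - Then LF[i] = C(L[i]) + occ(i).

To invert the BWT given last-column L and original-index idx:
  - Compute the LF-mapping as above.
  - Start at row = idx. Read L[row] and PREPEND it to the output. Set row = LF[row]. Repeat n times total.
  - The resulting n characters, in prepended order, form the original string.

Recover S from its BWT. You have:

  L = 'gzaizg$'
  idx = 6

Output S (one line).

LF mapping: 2 5 1 4 6 3 0
Walk LF starting at row 6, prepending L[row]:
  step 1: row=6, L[6]='$', prepend. Next row=LF[6]=0
  step 2: row=0, L[0]='g', prepend. Next row=LF[0]=2
  step 3: row=2, L[2]='a', prepend. Next row=LF[2]=1
  step 4: row=1, L[1]='z', prepend. Next row=LF[1]=5
  step 5: row=5, L[5]='g', prepend. Next row=LF[5]=3
  step 6: row=3, L[3]='i', prepend. Next row=LF[3]=4
  step 7: row=4, L[4]='z', prepend. Next row=LF[4]=6
Reversed output: zigzag$

Answer: zigzag$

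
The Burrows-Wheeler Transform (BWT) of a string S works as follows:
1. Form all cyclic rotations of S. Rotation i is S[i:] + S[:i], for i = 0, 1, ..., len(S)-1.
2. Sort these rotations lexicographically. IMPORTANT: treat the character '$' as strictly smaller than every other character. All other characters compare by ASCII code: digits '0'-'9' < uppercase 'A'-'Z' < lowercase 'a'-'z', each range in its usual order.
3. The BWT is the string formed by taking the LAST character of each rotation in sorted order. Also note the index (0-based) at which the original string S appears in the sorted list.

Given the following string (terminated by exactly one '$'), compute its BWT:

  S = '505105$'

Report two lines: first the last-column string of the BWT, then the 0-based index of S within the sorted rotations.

Answer: 51550$0
5

Derivation:
All 7 rotations (rotation i = S[i:]+S[:i]):
  rot[0] = 505105$
  rot[1] = 05105$5
  rot[2] = 5105$50
  rot[3] = 105$505
  rot[4] = 05$5051
  rot[5] = 5$50510
  rot[6] = $505105
Sorted (with $ < everything):
  sorted[0] = $505105  (last char: '5')
  sorted[1] = 05$5051  (last char: '1')
  sorted[2] = 05105$5  (last char: '5')
  sorted[3] = 105$505  (last char: '5')
  sorted[4] = 5$50510  (last char: '0')
  sorted[5] = 505105$  (last char: '$')
  sorted[6] = 5105$50  (last char: '0')
Last column: 51550$0
Original string S is at sorted index 5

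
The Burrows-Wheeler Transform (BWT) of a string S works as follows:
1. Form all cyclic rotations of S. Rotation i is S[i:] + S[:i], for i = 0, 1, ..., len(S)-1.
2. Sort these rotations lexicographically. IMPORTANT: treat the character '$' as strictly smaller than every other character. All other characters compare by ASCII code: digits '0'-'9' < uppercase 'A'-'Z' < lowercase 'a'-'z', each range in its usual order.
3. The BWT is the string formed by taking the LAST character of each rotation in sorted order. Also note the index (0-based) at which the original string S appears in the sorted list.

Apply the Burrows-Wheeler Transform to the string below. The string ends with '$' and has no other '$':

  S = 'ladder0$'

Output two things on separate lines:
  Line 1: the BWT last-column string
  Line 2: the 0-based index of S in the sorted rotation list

All 8 rotations (rotation i = S[i:]+S[:i]):
  rot[0] = ladder0$
  rot[1] = adder0$l
  rot[2] = dder0$la
  rot[3] = der0$lad
  rot[4] = er0$ladd
  rot[5] = r0$ladde
  rot[6] = 0$ladder
  rot[7] = $ladder0
Sorted (with $ < everything):
  sorted[0] = $ladder0  (last char: '0')
  sorted[1] = 0$ladder  (last char: 'r')
  sorted[2] = adder0$l  (last char: 'l')
  sorted[3] = dder0$la  (last char: 'a')
  sorted[4] = der0$lad  (last char: 'd')
  sorted[5] = er0$ladd  (last char: 'd')
  sorted[6] = ladder0$  (last char: '$')
  sorted[7] = r0$ladde  (last char: 'e')
Last column: 0rladd$e
Original string S is at sorted index 6

Answer: 0rladd$e
6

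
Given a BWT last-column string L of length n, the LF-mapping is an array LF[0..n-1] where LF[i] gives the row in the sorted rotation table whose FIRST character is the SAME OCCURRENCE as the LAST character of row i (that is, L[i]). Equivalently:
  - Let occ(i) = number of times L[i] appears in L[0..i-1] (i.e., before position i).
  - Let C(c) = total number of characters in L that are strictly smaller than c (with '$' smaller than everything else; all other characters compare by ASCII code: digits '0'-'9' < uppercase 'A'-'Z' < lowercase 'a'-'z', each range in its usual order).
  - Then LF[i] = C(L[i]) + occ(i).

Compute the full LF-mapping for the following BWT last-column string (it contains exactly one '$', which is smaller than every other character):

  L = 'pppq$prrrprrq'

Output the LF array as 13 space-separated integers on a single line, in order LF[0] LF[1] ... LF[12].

Char counts: '$':1, 'p':5, 'q':2, 'r':5
C (first-col start): C('$')=0, C('p')=1, C('q')=6, C('r')=8
L[0]='p': occ=0, LF[0]=C('p')+0=1+0=1
L[1]='p': occ=1, LF[1]=C('p')+1=1+1=2
L[2]='p': occ=2, LF[2]=C('p')+2=1+2=3
L[3]='q': occ=0, LF[3]=C('q')+0=6+0=6
L[4]='$': occ=0, LF[4]=C('$')+0=0+0=0
L[5]='p': occ=3, LF[5]=C('p')+3=1+3=4
L[6]='r': occ=0, LF[6]=C('r')+0=8+0=8
L[7]='r': occ=1, LF[7]=C('r')+1=8+1=9
L[8]='r': occ=2, LF[8]=C('r')+2=8+2=10
L[9]='p': occ=4, LF[9]=C('p')+4=1+4=5
L[10]='r': occ=3, LF[10]=C('r')+3=8+3=11
L[11]='r': occ=4, LF[11]=C('r')+4=8+4=12
L[12]='q': occ=1, LF[12]=C('q')+1=6+1=7

Answer: 1 2 3 6 0 4 8 9 10 5 11 12 7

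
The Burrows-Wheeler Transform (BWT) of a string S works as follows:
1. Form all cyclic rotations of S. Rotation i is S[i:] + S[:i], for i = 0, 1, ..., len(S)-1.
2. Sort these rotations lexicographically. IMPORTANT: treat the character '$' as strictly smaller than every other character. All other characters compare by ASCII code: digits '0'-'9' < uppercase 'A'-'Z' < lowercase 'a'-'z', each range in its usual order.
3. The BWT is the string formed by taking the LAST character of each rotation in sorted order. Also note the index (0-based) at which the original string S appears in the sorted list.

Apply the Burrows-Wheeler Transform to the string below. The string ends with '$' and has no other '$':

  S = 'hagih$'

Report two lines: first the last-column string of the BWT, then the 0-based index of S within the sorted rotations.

Answer: hhai$g
4

Derivation:
All 6 rotations (rotation i = S[i:]+S[:i]):
  rot[0] = hagih$
  rot[1] = agih$h
  rot[2] = gih$ha
  rot[3] = ih$hag
  rot[4] = h$hagi
  rot[5] = $hagih
Sorted (with $ < everything):
  sorted[0] = $hagih  (last char: 'h')
  sorted[1] = agih$h  (last char: 'h')
  sorted[2] = gih$ha  (last char: 'a')
  sorted[3] = h$hagi  (last char: 'i')
  sorted[4] = hagih$  (last char: '$')
  sorted[5] = ih$hag  (last char: 'g')
Last column: hhai$g
Original string S is at sorted index 4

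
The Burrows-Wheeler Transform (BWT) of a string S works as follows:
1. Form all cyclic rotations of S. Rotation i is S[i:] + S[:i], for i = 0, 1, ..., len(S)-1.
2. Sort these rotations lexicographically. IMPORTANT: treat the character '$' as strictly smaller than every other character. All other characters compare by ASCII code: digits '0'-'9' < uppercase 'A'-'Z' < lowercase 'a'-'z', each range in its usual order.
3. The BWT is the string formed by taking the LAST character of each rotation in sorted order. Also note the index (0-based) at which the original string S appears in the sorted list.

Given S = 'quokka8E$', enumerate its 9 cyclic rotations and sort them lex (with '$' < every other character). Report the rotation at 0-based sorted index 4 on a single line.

All 9 rotations (rotation i = S[i:]+S[:i]):
  rot[0] = quokka8E$
  rot[1] = uokka8E$q
  rot[2] = okka8E$qu
  rot[3] = kka8E$quo
  rot[4] = ka8E$quok
  rot[5] = a8E$quokk
  rot[6] = 8E$quokka
  rot[7] = E$quokka8
  rot[8] = $quokka8E
Sorted (with $ < everything):
  sorted[0] = $quokka8E
  sorted[1] = 8E$quokka
  sorted[2] = E$quokka8
  sorted[3] = a8E$quokk
  sorted[4] = ka8E$quok
  sorted[5] = kka8E$quo
  sorted[6] = okka8E$qu
  sorted[7] = quokka8E$
  sorted[8] = uokka8E$q
sorted[4] = ka8E$quok

Answer: ka8E$quok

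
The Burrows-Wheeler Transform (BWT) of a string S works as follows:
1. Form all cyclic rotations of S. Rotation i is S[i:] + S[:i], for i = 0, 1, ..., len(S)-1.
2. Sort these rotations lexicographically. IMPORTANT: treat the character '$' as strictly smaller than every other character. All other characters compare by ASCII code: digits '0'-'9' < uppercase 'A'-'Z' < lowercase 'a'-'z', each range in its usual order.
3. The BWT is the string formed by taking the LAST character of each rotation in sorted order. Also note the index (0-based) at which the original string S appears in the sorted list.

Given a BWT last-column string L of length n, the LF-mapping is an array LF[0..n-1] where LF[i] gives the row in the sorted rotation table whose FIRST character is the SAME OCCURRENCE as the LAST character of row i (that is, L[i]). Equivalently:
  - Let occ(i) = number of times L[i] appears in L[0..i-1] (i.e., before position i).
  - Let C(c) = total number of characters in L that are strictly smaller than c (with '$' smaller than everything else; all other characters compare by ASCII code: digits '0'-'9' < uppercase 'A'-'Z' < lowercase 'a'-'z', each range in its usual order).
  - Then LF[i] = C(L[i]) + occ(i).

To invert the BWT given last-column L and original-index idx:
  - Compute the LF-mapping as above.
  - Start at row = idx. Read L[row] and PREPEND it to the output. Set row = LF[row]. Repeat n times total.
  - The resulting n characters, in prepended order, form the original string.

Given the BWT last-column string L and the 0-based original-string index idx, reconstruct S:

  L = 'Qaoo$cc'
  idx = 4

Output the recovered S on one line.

Answer: cocoaQ$

Derivation:
LF mapping: 1 2 5 6 0 3 4
Walk LF starting at row 4, prepending L[row]:
  step 1: row=4, L[4]='$', prepend. Next row=LF[4]=0
  step 2: row=0, L[0]='Q', prepend. Next row=LF[0]=1
  step 3: row=1, L[1]='a', prepend. Next row=LF[1]=2
  step 4: row=2, L[2]='o', prepend. Next row=LF[2]=5
  step 5: row=5, L[5]='c', prepend. Next row=LF[5]=3
  step 6: row=3, L[3]='o', prepend. Next row=LF[3]=6
  step 7: row=6, L[6]='c', prepend. Next row=LF[6]=4
Reversed output: cocoaQ$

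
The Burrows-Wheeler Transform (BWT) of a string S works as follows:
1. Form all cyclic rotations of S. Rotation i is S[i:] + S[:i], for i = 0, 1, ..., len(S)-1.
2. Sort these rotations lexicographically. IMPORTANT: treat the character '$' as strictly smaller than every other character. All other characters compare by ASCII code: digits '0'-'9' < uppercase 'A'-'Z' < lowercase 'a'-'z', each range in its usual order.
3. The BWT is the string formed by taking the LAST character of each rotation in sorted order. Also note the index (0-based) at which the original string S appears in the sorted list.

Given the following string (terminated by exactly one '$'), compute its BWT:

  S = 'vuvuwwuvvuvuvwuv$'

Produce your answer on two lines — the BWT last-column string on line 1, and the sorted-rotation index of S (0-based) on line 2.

All 17 rotations (rotation i = S[i:]+S[:i]):
  rot[0] = vuvuwwuvvuvuvwuv$
  rot[1] = uvuwwuvvuvuvwuv$v
  rot[2] = vuwwuvvuvuvwuv$vu
  rot[3] = uwwuvvuvuvwuv$vuv
  rot[4] = wwuvvuvuvwuv$vuvu
  rot[5] = wuvvuvuvwuv$vuvuw
  rot[6] = uvvuvuvwuv$vuvuww
  rot[7] = vvuvuvwuv$vuvuwwu
  rot[8] = vuvuvwuv$vuvuwwuv
  rot[9] = uvuvwuv$vuvuwwuvv
  rot[10] = vuvwuv$vuvuwwuvvu
  rot[11] = uvwuv$vuvuwwuvvuv
  rot[12] = vwuv$vuvuwwuvvuvu
  rot[13] = wuv$vuvuwwuvvuvuv
  rot[14] = uv$vuvuwwuvvuvuvw
  rot[15] = v$vuvuwwuvvuvuvwu
  rot[16] = $vuvuwwuvvuvuvwuv
Sorted (with $ < everything):
  sorted[0] = $vuvuwwuvvuvuvwuv  (last char: 'v')
  sorted[1] = uv$vuvuwwuvvuvuvw  (last char: 'w')
  sorted[2] = uvuvwuv$vuvuwwuvv  (last char: 'v')
  sorted[3] = uvuwwuvvuvuvwuv$v  (last char: 'v')
  sorted[4] = uvvuvuvwuv$vuvuww  (last char: 'w')
  sorted[5] = uvwuv$vuvuwwuvvuv  (last char: 'v')
  sorted[6] = uwwuvvuvuvwuv$vuv  (last char: 'v')
  sorted[7] = v$vuvuwwuvvuvuvwu  (last char: 'u')
  sorted[8] = vuvuvwuv$vuvuwwuv  (last char: 'v')
  sorted[9] = vuvuwwuvvuvuvwuv$  (last char: '$')
  sorted[10] = vuvwuv$vuvuwwuvvu  (last char: 'u')
  sorted[11] = vuwwuvvuvuvwuv$vu  (last char: 'u')
  sorted[12] = vvuvuvwuv$vuvuwwu  (last char: 'u')
  sorted[13] = vwuv$vuvuwwuvvuvu  (last char: 'u')
  sorted[14] = wuv$vuvuwwuvvuvuv  (last char: 'v')
  sorted[15] = wuvvuvuvwuv$vuvuw  (last char: 'w')
  sorted[16] = wwuvvuvuvwuv$vuvu  (last char: 'u')
Last column: vwvvwvvuv$uuuuvwu
Original string S is at sorted index 9

Answer: vwvvwvvuv$uuuuvwu
9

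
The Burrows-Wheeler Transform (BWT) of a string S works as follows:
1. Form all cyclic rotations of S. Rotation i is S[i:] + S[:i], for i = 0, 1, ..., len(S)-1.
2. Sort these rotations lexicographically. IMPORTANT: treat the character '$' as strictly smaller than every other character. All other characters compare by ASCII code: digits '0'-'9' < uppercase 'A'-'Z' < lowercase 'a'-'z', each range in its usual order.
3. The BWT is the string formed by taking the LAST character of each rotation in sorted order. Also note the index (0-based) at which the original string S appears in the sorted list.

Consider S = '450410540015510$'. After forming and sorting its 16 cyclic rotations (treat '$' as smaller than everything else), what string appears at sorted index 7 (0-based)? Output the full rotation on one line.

All 16 rotations (rotation i = S[i:]+S[:i]):
  rot[0] = 450410540015510$
  rot[1] = 50410540015510$4
  rot[2] = 0410540015510$45
  rot[3] = 410540015510$450
  rot[4] = 10540015510$4504
  rot[5] = 0540015510$45041
  rot[6] = 540015510$450410
  rot[7] = 40015510$4504105
  rot[8] = 0015510$45041054
  rot[9] = 015510$450410540
  rot[10] = 15510$4504105400
  rot[11] = 5510$45041054001
  rot[12] = 510$450410540015
  rot[13] = 10$4504105400155
  rot[14] = 0$45041054001551
  rot[15] = $450410540015510
Sorted (with $ < everything):
  sorted[0] = $450410540015510
  sorted[1] = 0$45041054001551
  sorted[2] = 0015510$45041054
  sorted[3] = 015510$450410540
  sorted[4] = 0410540015510$45
  sorted[5] = 0540015510$45041
  sorted[6] = 10$4504105400155
  sorted[7] = 10540015510$4504
  sorted[8] = 15510$4504105400
  sorted[9] = 40015510$4504105
  sorted[10] = 410540015510$450
  sorted[11] = 450410540015510$
  sorted[12] = 50410540015510$4
  sorted[13] = 510$450410540015
  sorted[14] = 540015510$450410
  sorted[15] = 5510$45041054001
sorted[7] = 10540015510$4504

Answer: 10540015510$4504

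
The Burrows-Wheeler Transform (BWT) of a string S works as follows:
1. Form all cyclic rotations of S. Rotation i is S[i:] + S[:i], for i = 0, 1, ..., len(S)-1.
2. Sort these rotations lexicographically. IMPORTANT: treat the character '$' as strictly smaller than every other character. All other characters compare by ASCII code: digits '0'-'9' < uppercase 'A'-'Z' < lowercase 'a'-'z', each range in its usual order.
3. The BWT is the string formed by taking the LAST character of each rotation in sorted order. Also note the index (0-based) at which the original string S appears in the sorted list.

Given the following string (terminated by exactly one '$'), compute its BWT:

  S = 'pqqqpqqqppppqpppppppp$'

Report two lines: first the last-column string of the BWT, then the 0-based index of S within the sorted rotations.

All 22 rotations (rotation i = S[i:]+S[:i]):
  rot[0] = pqqqpqqqppppqpppppppp$
  rot[1] = qqqpqqqppppqpppppppp$p
  rot[2] = qqpqqqppppqpppppppp$pq
  rot[3] = qpqqqppppqpppppppp$pqq
  rot[4] = pqqqppppqpppppppp$pqqq
  rot[5] = qqqppppqpppppppp$pqqqp
  rot[6] = qqppppqpppppppp$pqqqpq
  rot[7] = qppppqpppppppp$pqqqpqq
  rot[8] = ppppqpppppppp$pqqqpqqq
  rot[9] = pppqpppppppp$pqqqpqqqp
  rot[10] = ppqpppppppp$pqqqpqqqpp
  rot[11] = pqpppppppp$pqqqpqqqppp
  rot[12] = qpppppppp$pqqqpqqqpppp
  rot[13] = pppppppp$pqqqpqqqppppq
  rot[14] = ppppppp$pqqqpqqqppppqp
  rot[15] = pppppp$pqqqpqqqppppqpp
  rot[16] = ppppp$pqqqpqqqppppqppp
  rot[17] = pppp$pqqqpqqqppppqpppp
  rot[18] = ppp$pqqqpqqqppppqppppp
  rot[19] = pp$pqqqpqqqppppqpppppp
  rot[20] = p$pqqqpqqqppppqppppppp
  rot[21] = $pqqqpqqqppppqpppppppp
Sorted (with $ < everything):
  sorted[0] = $pqqqpqqqppppqpppppppp  (last char: 'p')
  sorted[1] = p$pqqqpqqqppppqppppppp  (last char: 'p')
  sorted[2] = pp$pqqqpqqqppppqpppppp  (last char: 'p')
  sorted[3] = ppp$pqqqpqqqppppqppppp  (last char: 'p')
  sorted[4] = pppp$pqqqpqqqppppqpppp  (last char: 'p')
  sorted[5] = ppppp$pqqqpqqqppppqppp  (last char: 'p')
  sorted[6] = pppppp$pqqqpqqqppppqpp  (last char: 'p')
  sorted[7] = ppppppp$pqqqpqqqppppqp  (last char: 'p')
  sorted[8] = pppppppp$pqqqpqqqppppq  (last char: 'q')
  sorted[9] = ppppqpppppppp$pqqqpqqq  (last char: 'q')
  sorted[10] = pppqpppppppp$pqqqpqqqp  (last char: 'p')
  sorted[11] = ppqpppppppp$pqqqpqqqpp  (last char: 'p')
  sorted[12] = pqpppppppp$pqqqpqqqppp  (last char: 'p')
  sorted[13] = pqqqppppqpppppppp$pqqq  (last char: 'q')
  sorted[14] = pqqqpqqqppppqpppppppp$  (last char: '$')
  sorted[15] = qpppppppp$pqqqpqqqpppp  (last char: 'p')
  sorted[16] = qppppqpppppppp$pqqqpqq  (last char: 'q')
  sorted[17] = qpqqqppppqpppppppp$pqq  (last char: 'q')
  sorted[18] = qqppppqpppppppp$pqqqpq  (last char: 'q')
  sorted[19] = qqpqqqppppqpppppppp$pq  (last char: 'q')
  sorted[20] = qqqppppqpppppppp$pqqqp  (last char: 'p')
  sorted[21] = qqqpqqqppppqpppppppp$p  (last char: 'p')
Last column: ppppppppqqpppq$pqqqqpp
Original string S is at sorted index 14

Answer: ppppppppqqpppq$pqqqqpp
14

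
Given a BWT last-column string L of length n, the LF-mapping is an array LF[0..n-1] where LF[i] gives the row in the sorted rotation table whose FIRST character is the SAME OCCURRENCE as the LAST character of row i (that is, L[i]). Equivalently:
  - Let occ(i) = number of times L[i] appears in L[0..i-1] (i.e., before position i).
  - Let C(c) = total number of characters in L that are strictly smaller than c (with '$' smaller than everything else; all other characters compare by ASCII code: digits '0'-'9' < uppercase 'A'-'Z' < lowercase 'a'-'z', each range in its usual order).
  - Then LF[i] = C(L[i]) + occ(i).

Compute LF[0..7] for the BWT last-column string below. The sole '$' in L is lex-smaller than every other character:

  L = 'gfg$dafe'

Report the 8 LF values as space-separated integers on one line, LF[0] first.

Char counts: '$':1, 'a':1, 'd':1, 'e':1, 'f':2, 'g':2
C (first-col start): C('$')=0, C('a')=1, C('d')=2, C('e')=3, C('f')=4, C('g')=6
L[0]='g': occ=0, LF[0]=C('g')+0=6+0=6
L[1]='f': occ=0, LF[1]=C('f')+0=4+0=4
L[2]='g': occ=1, LF[2]=C('g')+1=6+1=7
L[3]='$': occ=0, LF[3]=C('$')+0=0+0=0
L[4]='d': occ=0, LF[4]=C('d')+0=2+0=2
L[5]='a': occ=0, LF[5]=C('a')+0=1+0=1
L[6]='f': occ=1, LF[6]=C('f')+1=4+1=5
L[7]='e': occ=0, LF[7]=C('e')+0=3+0=3

Answer: 6 4 7 0 2 1 5 3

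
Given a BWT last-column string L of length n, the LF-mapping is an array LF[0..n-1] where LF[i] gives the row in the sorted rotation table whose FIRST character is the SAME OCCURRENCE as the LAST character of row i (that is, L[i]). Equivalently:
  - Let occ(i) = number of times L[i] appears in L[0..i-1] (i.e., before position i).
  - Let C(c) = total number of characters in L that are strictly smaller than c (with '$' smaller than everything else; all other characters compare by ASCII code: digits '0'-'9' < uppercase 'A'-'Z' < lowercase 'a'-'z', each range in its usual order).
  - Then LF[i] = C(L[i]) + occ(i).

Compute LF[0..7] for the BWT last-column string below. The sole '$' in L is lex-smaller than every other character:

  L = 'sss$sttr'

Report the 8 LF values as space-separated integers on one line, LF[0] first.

Char counts: '$':1, 'r':1, 's':4, 't':2
C (first-col start): C('$')=0, C('r')=1, C('s')=2, C('t')=6
L[0]='s': occ=0, LF[0]=C('s')+0=2+0=2
L[1]='s': occ=1, LF[1]=C('s')+1=2+1=3
L[2]='s': occ=2, LF[2]=C('s')+2=2+2=4
L[3]='$': occ=0, LF[3]=C('$')+0=0+0=0
L[4]='s': occ=3, LF[4]=C('s')+3=2+3=5
L[5]='t': occ=0, LF[5]=C('t')+0=6+0=6
L[6]='t': occ=1, LF[6]=C('t')+1=6+1=7
L[7]='r': occ=0, LF[7]=C('r')+0=1+0=1

Answer: 2 3 4 0 5 6 7 1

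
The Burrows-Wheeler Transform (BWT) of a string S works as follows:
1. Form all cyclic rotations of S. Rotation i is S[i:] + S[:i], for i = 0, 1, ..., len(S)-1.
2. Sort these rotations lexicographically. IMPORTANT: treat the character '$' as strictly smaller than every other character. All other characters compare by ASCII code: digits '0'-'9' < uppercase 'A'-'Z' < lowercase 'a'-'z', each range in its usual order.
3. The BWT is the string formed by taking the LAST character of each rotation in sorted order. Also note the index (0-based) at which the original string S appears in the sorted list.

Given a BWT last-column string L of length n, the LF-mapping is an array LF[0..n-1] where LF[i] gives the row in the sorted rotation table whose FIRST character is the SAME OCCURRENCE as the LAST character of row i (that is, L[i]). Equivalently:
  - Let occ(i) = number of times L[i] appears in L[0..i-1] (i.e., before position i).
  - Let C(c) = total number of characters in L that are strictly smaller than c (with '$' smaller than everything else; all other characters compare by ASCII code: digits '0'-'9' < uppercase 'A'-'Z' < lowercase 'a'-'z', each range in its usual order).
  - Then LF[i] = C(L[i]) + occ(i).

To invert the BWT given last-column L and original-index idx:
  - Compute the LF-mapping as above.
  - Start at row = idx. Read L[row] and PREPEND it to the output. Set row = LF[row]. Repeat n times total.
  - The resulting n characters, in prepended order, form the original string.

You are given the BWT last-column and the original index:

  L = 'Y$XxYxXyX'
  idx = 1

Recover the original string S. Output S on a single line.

Answer: XXxXyxYY$

Derivation:
LF mapping: 4 0 1 6 5 7 2 8 3
Walk LF starting at row 1, prepending L[row]:
  step 1: row=1, L[1]='$', prepend. Next row=LF[1]=0
  step 2: row=0, L[0]='Y', prepend. Next row=LF[0]=4
  step 3: row=4, L[4]='Y', prepend. Next row=LF[4]=5
  step 4: row=5, L[5]='x', prepend. Next row=LF[5]=7
  step 5: row=7, L[7]='y', prepend. Next row=LF[7]=8
  step 6: row=8, L[8]='X', prepend. Next row=LF[8]=3
  step 7: row=3, L[3]='x', prepend. Next row=LF[3]=6
  step 8: row=6, L[6]='X', prepend. Next row=LF[6]=2
  step 9: row=2, L[2]='X', prepend. Next row=LF[2]=1
Reversed output: XXxXyxYY$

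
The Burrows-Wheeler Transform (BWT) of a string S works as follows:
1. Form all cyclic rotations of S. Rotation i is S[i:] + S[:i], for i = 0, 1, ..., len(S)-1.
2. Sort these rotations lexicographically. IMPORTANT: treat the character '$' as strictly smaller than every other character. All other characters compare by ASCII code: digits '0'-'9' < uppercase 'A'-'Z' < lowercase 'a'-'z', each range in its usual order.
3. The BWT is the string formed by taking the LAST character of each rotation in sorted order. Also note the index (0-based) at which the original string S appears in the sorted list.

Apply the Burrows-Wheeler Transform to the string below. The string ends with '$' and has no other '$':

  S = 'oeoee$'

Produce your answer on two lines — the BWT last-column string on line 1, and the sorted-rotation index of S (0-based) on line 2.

Answer: eeooe$
5

Derivation:
All 6 rotations (rotation i = S[i:]+S[:i]):
  rot[0] = oeoee$
  rot[1] = eoee$o
  rot[2] = oee$oe
  rot[3] = ee$oeo
  rot[4] = e$oeoe
  rot[5] = $oeoee
Sorted (with $ < everything):
  sorted[0] = $oeoee  (last char: 'e')
  sorted[1] = e$oeoe  (last char: 'e')
  sorted[2] = ee$oeo  (last char: 'o')
  sorted[3] = eoee$o  (last char: 'o')
  sorted[4] = oee$oe  (last char: 'e')
  sorted[5] = oeoee$  (last char: '$')
Last column: eeooe$
Original string S is at sorted index 5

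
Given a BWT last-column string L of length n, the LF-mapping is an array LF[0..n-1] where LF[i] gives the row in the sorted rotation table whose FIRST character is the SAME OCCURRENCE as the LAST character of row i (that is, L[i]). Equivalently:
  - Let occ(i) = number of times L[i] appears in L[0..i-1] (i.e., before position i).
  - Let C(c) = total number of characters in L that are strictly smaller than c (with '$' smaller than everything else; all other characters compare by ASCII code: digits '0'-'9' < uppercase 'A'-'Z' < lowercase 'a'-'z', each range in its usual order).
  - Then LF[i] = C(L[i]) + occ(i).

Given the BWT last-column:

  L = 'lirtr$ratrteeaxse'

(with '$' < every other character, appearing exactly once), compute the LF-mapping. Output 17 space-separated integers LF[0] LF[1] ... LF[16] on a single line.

Answer: 7 6 8 13 9 0 10 1 14 11 15 3 4 2 16 12 5

Derivation:
Char counts: '$':1, 'a':2, 'e':3, 'i':1, 'l':1, 'r':4, 's':1, 't':3, 'x':1
C (first-col start): C('$')=0, C('a')=1, C('e')=3, C('i')=6, C('l')=7, C('r')=8, C('s')=12, C('t')=13, C('x')=16
L[0]='l': occ=0, LF[0]=C('l')+0=7+0=7
L[1]='i': occ=0, LF[1]=C('i')+0=6+0=6
L[2]='r': occ=0, LF[2]=C('r')+0=8+0=8
L[3]='t': occ=0, LF[3]=C('t')+0=13+0=13
L[4]='r': occ=1, LF[4]=C('r')+1=8+1=9
L[5]='$': occ=0, LF[5]=C('$')+0=0+0=0
L[6]='r': occ=2, LF[6]=C('r')+2=8+2=10
L[7]='a': occ=0, LF[7]=C('a')+0=1+0=1
L[8]='t': occ=1, LF[8]=C('t')+1=13+1=14
L[9]='r': occ=3, LF[9]=C('r')+3=8+3=11
L[10]='t': occ=2, LF[10]=C('t')+2=13+2=15
L[11]='e': occ=0, LF[11]=C('e')+0=3+0=3
L[12]='e': occ=1, LF[12]=C('e')+1=3+1=4
L[13]='a': occ=1, LF[13]=C('a')+1=1+1=2
L[14]='x': occ=0, LF[14]=C('x')+0=16+0=16
L[15]='s': occ=0, LF[15]=C('s')+0=12+0=12
L[16]='e': occ=2, LF[16]=C('e')+2=3+2=5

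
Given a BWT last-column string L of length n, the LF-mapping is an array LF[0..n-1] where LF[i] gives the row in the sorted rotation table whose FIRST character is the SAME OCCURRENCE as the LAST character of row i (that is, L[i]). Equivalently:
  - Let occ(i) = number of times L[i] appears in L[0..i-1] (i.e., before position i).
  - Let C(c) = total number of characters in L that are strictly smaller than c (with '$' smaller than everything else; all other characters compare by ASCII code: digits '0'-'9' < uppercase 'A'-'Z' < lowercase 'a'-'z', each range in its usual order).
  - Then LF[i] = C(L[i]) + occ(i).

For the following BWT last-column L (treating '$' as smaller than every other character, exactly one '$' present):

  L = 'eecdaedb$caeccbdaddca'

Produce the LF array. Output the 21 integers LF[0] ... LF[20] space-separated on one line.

Char counts: '$':1, 'a':4, 'b':2, 'c':5, 'd':5, 'e':4
C (first-col start): C('$')=0, C('a')=1, C('b')=5, C('c')=7, C('d')=12, C('e')=17
L[0]='e': occ=0, LF[0]=C('e')+0=17+0=17
L[1]='e': occ=1, LF[1]=C('e')+1=17+1=18
L[2]='c': occ=0, LF[2]=C('c')+0=7+0=7
L[3]='d': occ=0, LF[3]=C('d')+0=12+0=12
L[4]='a': occ=0, LF[4]=C('a')+0=1+0=1
L[5]='e': occ=2, LF[5]=C('e')+2=17+2=19
L[6]='d': occ=1, LF[6]=C('d')+1=12+1=13
L[7]='b': occ=0, LF[7]=C('b')+0=5+0=5
L[8]='$': occ=0, LF[8]=C('$')+0=0+0=0
L[9]='c': occ=1, LF[9]=C('c')+1=7+1=8
L[10]='a': occ=1, LF[10]=C('a')+1=1+1=2
L[11]='e': occ=3, LF[11]=C('e')+3=17+3=20
L[12]='c': occ=2, LF[12]=C('c')+2=7+2=9
L[13]='c': occ=3, LF[13]=C('c')+3=7+3=10
L[14]='b': occ=1, LF[14]=C('b')+1=5+1=6
L[15]='d': occ=2, LF[15]=C('d')+2=12+2=14
L[16]='a': occ=2, LF[16]=C('a')+2=1+2=3
L[17]='d': occ=3, LF[17]=C('d')+3=12+3=15
L[18]='d': occ=4, LF[18]=C('d')+4=12+4=16
L[19]='c': occ=4, LF[19]=C('c')+4=7+4=11
L[20]='a': occ=3, LF[20]=C('a')+3=1+3=4

Answer: 17 18 7 12 1 19 13 5 0 8 2 20 9 10 6 14 3 15 16 11 4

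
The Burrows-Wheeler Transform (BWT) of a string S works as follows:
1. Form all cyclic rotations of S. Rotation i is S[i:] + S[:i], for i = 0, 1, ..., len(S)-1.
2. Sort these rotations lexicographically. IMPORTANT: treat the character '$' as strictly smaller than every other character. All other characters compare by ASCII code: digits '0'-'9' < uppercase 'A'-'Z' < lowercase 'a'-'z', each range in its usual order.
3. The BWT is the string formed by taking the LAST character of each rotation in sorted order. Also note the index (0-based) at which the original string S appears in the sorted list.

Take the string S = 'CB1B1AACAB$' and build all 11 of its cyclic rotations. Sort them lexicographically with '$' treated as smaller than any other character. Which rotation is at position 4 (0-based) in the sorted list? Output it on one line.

Answer: AB$CB1B1AAC

Derivation:
All 11 rotations (rotation i = S[i:]+S[:i]):
  rot[0] = CB1B1AACAB$
  rot[1] = B1B1AACAB$C
  rot[2] = 1B1AACAB$CB
  rot[3] = B1AACAB$CB1
  rot[4] = 1AACAB$CB1B
  rot[5] = AACAB$CB1B1
  rot[6] = ACAB$CB1B1A
  rot[7] = CAB$CB1B1AA
  rot[8] = AB$CB1B1AAC
  rot[9] = B$CB1B1AACA
  rot[10] = $CB1B1AACAB
Sorted (with $ < everything):
  sorted[0] = $CB1B1AACAB
  sorted[1] = 1AACAB$CB1B
  sorted[2] = 1B1AACAB$CB
  sorted[3] = AACAB$CB1B1
  sorted[4] = AB$CB1B1AAC
  sorted[5] = ACAB$CB1B1A
  sorted[6] = B$CB1B1AACA
  sorted[7] = B1AACAB$CB1
  sorted[8] = B1B1AACAB$C
  sorted[9] = CAB$CB1B1AA
  sorted[10] = CB1B1AACAB$
sorted[4] = AB$CB1B1AAC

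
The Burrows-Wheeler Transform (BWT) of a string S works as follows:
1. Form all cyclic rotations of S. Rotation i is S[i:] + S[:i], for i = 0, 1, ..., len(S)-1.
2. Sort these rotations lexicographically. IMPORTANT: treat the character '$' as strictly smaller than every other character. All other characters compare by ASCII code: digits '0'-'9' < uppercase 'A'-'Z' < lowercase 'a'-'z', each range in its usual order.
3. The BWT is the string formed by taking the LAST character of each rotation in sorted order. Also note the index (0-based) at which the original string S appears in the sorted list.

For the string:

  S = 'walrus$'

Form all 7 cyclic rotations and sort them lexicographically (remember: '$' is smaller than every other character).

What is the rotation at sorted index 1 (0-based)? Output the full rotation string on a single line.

All 7 rotations (rotation i = S[i:]+S[:i]):
  rot[0] = walrus$
  rot[1] = alrus$w
  rot[2] = lrus$wa
  rot[3] = rus$wal
  rot[4] = us$walr
  rot[5] = s$walru
  rot[6] = $walrus
Sorted (with $ < everything):
  sorted[0] = $walrus
  sorted[1] = alrus$w
  sorted[2] = lrus$wa
  sorted[3] = rus$wal
  sorted[4] = s$walru
  sorted[5] = us$walr
  sorted[6] = walrus$
sorted[1] = alrus$w

Answer: alrus$w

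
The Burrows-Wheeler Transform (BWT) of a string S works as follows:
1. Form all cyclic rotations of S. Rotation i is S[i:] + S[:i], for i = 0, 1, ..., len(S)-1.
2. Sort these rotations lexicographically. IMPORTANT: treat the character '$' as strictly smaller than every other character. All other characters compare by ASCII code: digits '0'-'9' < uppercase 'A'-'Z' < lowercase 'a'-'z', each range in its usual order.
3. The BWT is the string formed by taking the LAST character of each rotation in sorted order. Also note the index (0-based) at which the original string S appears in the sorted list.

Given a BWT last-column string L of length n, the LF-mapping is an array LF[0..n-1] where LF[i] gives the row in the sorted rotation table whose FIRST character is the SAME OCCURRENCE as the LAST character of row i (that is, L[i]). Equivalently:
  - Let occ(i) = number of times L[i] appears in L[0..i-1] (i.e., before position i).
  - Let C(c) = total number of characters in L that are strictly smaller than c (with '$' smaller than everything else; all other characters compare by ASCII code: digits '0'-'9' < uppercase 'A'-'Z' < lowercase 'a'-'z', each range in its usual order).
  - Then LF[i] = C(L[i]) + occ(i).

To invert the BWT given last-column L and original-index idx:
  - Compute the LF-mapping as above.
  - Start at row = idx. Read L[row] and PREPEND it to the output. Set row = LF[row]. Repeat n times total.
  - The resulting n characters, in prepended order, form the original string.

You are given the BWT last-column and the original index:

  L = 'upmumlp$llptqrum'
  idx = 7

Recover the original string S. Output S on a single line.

Answer: plmmlpmuulpqtru$

Derivation:
LF mapping: 13 7 4 14 5 1 8 0 2 3 9 12 10 11 15 6
Walk LF starting at row 7, prepending L[row]:
  step 1: row=7, L[7]='$', prepend. Next row=LF[7]=0
  step 2: row=0, L[0]='u', prepend. Next row=LF[0]=13
  step 3: row=13, L[13]='r', prepend. Next row=LF[13]=11
  step 4: row=11, L[11]='t', prepend. Next row=LF[11]=12
  step 5: row=12, L[12]='q', prepend. Next row=LF[12]=10
  step 6: row=10, L[10]='p', prepend. Next row=LF[10]=9
  step 7: row=9, L[9]='l', prepend. Next row=LF[9]=3
  step 8: row=3, L[3]='u', prepend. Next row=LF[3]=14
  step 9: row=14, L[14]='u', prepend. Next row=LF[14]=15
  step 10: row=15, L[15]='m', prepend. Next row=LF[15]=6
  step 11: row=6, L[6]='p', prepend. Next row=LF[6]=8
  step 12: row=8, L[8]='l', prepend. Next row=LF[8]=2
  step 13: row=2, L[2]='m', prepend. Next row=LF[2]=4
  step 14: row=4, L[4]='m', prepend. Next row=LF[4]=5
  step 15: row=5, L[5]='l', prepend. Next row=LF[5]=1
  step 16: row=1, L[1]='p', prepend. Next row=LF[1]=7
Reversed output: plmmlpmuulpqtru$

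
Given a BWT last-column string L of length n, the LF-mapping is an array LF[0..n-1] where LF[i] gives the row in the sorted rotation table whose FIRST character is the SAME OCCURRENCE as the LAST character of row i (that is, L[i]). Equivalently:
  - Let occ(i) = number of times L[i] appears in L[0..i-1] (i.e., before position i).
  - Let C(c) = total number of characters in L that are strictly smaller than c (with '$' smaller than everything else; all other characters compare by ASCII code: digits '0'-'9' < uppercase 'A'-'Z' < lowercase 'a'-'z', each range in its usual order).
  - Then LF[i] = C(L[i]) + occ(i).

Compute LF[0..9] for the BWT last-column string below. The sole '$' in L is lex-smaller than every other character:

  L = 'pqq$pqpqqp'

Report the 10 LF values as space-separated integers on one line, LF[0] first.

Answer: 1 5 6 0 2 7 3 8 9 4

Derivation:
Char counts: '$':1, 'p':4, 'q':5
C (first-col start): C('$')=0, C('p')=1, C('q')=5
L[0]='p': occ=0, LF[0]=C('p')+0=1+0=1
L[1]='q': occ=0, LF[1]=C('q')+0=5+0=5
L[2]='q': occ=1, LF[2]=C('q')+1=5+1=6
L[3]='$': occ=0, LF[3]=C('$')+0=0+0=0
L[4]='p': occ=1, LF[4]=C('p')+1=1+1=2
L[5]='q': occ=2, LF[5]=C('q')+2=5+2=7
L[6]='p': occ=2, LF[6]=C('p')+2=1+2=3
L[7]='q': occ=3, LF[7]=C('q')+3=5+3=8
L[8]='q': occ=4, LF[8]=C('q')+4=5+4=9
L[9]='p': occ=3, LF[9]=C('p')+3=1+3=4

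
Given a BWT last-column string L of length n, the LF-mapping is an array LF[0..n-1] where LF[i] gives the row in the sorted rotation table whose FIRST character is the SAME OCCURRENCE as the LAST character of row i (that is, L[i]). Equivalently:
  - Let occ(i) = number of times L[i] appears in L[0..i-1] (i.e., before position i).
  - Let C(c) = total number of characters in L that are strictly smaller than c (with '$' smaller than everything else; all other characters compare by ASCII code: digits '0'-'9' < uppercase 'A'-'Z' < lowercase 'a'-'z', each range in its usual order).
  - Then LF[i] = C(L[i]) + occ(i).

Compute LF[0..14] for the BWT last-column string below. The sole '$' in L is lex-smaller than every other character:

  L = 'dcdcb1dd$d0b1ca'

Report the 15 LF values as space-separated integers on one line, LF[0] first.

Answer: 10 7 11 8 5 2 12 13 0 14 1 6 3 9 4

Derivation:
Char counts: '$':1, '0':1, '1':2, 'a':1, 'b':2, 'c':3, 'd':5
C (first-col start): C('$')=0, C('0')=1, C('1')=2, C('a')=4, C('b')=5, C('c')=7, C('d')=10
L[0]='d': occ=0, LF[0]=C('d')+0=10+0=10
L[1]='c': occ=0, LF[1]=C('c')+0=7+0=7
L[2]='d': occ=1, LF[2]=C('d')+1=10+1=11
L[3]='c': occ=1, LF[3]=C('c')+1=7+1=8
L[4]='b': occ=0, LF[4]=C('b')+0=5+0=5
L[5]='1': occ=0, LF[5]=C('1')+0=2+0=2
L[6]='d': occ=2, LF[6]=C('d')+2=10+2=12
L[7]='d': occ=3, LF[7]=C('d')+3=10+3=13
L[8]='$': occ=0, LF[8]=C('$')+0=0+0=0
L[9]='d': occ=4, LF[9]=C('d')+4=10+4=14
L[10]='0': occ=0, LF[10]=C('0')+0=1+0=1
L[11]='b': occ=1, LF[11]=C('b')+1=5+1=6
L[12]='1': occ=1, LF[12]=C('1')+1=2+1=3
L[13]='c': occ=2, LF[13]=C('c')+2=7+2=9
L[14]='a': occ=0, LF[14]=C('a')+0=4+0=4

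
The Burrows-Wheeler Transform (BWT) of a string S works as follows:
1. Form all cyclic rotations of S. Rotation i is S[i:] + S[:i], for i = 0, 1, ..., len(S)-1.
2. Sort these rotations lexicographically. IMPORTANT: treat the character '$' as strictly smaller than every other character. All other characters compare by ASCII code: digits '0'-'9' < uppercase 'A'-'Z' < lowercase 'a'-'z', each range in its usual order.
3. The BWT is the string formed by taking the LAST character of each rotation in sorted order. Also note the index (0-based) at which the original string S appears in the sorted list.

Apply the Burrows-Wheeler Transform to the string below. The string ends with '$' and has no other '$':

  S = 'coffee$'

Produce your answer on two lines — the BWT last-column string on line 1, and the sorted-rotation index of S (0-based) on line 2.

Answer: e$effoc
1

Derivation:
All 7 rotations (rotation i = S[i:]+S[:i]):
  rot[0] = coffee$
  rot[1] = offee$c
  rot[2] = ffee$co
  rot[3] = fee$cof
  rot[4] = ee$coff
  rot[5] = e$coffe
  rot[6] = $coffee
Sorted (with $ < everything):
  sorted[0] = $coffee  (last char: 'e')
  sorted[1] = coffee$  (last char: '$')
  sorted[2] = e$coffe  (last char: 'e')
  sorted[3] = ee$coff  (last char: 'f')
  sorted[4] = fee$cof  (last char: 'f')
  sorted[5] = ffee$co  (last char: 'o')
  sorted[6] = offee$c  (last char: 'c')
Last column: e$effoc
Original string S is at sorted index 1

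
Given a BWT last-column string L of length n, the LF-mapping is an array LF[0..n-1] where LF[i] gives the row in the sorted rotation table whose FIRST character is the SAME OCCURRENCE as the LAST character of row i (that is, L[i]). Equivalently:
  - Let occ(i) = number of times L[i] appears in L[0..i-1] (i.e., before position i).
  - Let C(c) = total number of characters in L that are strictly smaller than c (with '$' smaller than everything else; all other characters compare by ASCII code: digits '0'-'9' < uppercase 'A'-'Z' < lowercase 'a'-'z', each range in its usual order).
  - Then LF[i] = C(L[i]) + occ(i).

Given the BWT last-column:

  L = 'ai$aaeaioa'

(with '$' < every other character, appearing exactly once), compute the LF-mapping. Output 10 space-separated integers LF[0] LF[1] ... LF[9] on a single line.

Answer: 1 7 0 2 3 6 4 8 9 5

Derivation:
Char counts: '$':1, 'a':5, 'e':1, 'i':2, 'o':1
C (first-col start): C('$')=0, C('a')=1, C('e')=6, C('i')=7, C('o')=9
L[0]='a': occ=0, LF[0]=C('a')+0=1+0=1
L[1]='i': occ=0, LF[1]=C('i')+0=7+0=7
L[2]='$': occ=0, LF[2]=C('$')+0=0+0=0
L[3]='a': occ=1, LF[3]=C('a')+1=1+1=2
L[4]='a': occ=2, LF[4]=C('a')+2=1+2=3
L[5]='e': occ=0, LF[5]=C('e')+0=6+0=6
L[6]='a': occ=3, LF[6]=C('a')+3=1+3=4
L[7]='i': occ=1, LF[7]=C('i')+1=7+1=8
L[8]='o': occ=0, LF[8]=C('o')+0=9+0=9
L[9]='a': occ=4, LF[9]=C('a')+4=1+4=5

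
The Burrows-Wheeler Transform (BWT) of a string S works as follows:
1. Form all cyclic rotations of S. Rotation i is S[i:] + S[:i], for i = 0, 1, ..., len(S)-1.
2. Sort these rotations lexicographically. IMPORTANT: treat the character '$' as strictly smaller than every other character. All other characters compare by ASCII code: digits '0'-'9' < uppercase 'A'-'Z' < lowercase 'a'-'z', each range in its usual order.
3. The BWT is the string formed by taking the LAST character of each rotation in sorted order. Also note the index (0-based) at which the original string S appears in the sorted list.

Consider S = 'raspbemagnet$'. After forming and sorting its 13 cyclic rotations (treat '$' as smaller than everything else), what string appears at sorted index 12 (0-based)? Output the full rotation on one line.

All 13 rotations (rotation i = S[i:]+S[:i]):
  rot[0] = raspbemagnet$
  rot[1] = aspbemagnet$r
  rot[2] = spbemagnet$ra
  rot[3] = pbemagnet$ras
  rot[4] = bemagnet$rasp
  rot[5] = emagnet$raspb
  rot[6] = magnet$raspbe
  rot[7] = agnet$raspbem
  rot[8] = gnet$raspbema
  rot[9] = net$raspbemag
  rot[10] = et$raspbemagn
  rot[11] = t$raspbemagne
  rot[12] = $raspbemagnet
Sorted (with $ < everything):
  sorted[0] = $raspbemagnet
  sorted[1] = agnet$raspbem
  sorted[2] = aspbemagnet$r
  sorted[3] = bemagnet$rasp
  sorted[4] = emagnet$raspb
  sorted[5] = et$raspbemagn
  sorted[6] = gnet$raspbema
  sorted[7] = magnet$raspbe
  sorted[8] = net$raspbemag
  sorted[9] = pbemagnet$ras
  sorted[10] = raspbemagnet$
  sorted[11] = spbemagnet$ra
  sorted[12] = t$raspbemagne
sorted[12] = t$raspbemagne

Answer: t$raspbemagne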